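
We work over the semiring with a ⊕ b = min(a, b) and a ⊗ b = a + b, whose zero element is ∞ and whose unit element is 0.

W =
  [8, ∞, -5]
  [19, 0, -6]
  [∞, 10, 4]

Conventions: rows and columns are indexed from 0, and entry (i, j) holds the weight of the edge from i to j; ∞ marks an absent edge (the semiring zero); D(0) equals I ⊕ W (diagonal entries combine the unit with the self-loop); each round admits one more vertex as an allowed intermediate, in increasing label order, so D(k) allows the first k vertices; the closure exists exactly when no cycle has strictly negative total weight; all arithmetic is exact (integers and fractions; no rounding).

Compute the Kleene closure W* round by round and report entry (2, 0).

D(0):
  [0, ∞, -5]
  [19, 0, -6]
  [∞, 10, 0]
D(1):
  [0, ∞, -5]
  [19, 0, -6]
  [∞, 10, 0]
D(2):
  [0, ∞, -5]
  [19, 0, -6]
  [29, 10, 0]
D(3):
  [0, 5, -5]
  [19, 0, -6]
  [29, 10, 0]
Answer: W*[2][0] = 29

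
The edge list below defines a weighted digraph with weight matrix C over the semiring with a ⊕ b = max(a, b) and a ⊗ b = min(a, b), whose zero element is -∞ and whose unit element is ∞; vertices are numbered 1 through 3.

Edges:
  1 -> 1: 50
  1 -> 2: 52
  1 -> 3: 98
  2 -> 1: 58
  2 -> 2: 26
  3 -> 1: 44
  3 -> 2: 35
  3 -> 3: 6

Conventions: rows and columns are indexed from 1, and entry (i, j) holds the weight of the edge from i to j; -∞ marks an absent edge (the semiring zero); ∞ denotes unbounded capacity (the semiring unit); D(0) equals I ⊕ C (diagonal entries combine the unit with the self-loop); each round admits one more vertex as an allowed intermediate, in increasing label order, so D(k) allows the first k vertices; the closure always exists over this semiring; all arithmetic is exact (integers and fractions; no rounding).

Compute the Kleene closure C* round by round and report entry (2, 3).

D(0):
  [∞, 52, 98]
  [58, ∞, -∞]
  [44, 35, ∞]
D(1):
  [∞, 52, 98]
  [58, ∞, 58]
  [44, 44, ∞]
D(2):
  [∞, 52, 98]
  [58, ∞, 58]
  [44, 44, ∞]
D(3):
  [∞, 52, 98]
  [58, ∞, 58]
  [44, 44, ∞]
Answer: C*[2][3] = 58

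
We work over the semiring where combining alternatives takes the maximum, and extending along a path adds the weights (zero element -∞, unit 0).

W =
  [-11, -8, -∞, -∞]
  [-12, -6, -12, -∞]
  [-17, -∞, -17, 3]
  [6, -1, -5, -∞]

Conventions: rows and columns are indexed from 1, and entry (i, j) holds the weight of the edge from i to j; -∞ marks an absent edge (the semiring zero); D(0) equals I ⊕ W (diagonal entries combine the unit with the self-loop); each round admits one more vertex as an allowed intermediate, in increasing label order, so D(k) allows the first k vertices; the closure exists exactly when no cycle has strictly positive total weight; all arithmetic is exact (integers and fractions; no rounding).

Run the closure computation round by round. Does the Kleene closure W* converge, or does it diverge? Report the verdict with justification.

D(0):
  [0, -8, -∞, -∞]
  [-12, 0, -12, -∞]
  [-17, -∞, 0, 3]
  [6, -1, -5, 0]
D(1):
  [0, -8, -∞, -∞]
  [-12, 0, -12, -∞]
  [-17, -25, 0, 3]
  [6, -1, -5, 0]
D(2):
  [0, -8, -20, -∞]
  [-12, 0, -12, -∞]
  [-17, -25, 0, 3]
  [6, -1, -5, 0]
D(3):
  [0, -8, -20, -17]
  [-12, 0, -12, -9]
  [-17, -25, 0, 3]
  [6, -1, -5, 0]
D(4):
  [0, -8, -20, -17]
  [-3, 0, -12, -9]
  [9, 2, 0, 3]
  [6, -1, -5, 0]
Key observation: every diagonal entry stays at the unit through all rounds, so no improving cycle exists.
Answer: CONVERGES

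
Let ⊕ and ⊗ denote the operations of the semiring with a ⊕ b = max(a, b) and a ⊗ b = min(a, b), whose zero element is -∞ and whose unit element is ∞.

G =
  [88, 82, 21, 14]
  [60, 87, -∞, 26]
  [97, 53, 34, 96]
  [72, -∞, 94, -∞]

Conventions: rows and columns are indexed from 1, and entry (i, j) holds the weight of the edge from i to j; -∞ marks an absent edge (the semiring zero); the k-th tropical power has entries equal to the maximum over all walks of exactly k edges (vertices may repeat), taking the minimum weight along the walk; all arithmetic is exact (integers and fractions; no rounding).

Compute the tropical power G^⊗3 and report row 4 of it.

G^⊗2:
  [88, 82, 21, 26]
  [60, 87, 26, 26]
  [88, 82, 94, 34]
  [94, 72, 34, 94]
G^⊗3:
  [88, 82, 26, 26]
  [60, 87, 26, 26]
  [94, 82, 34, 94]
  [88, 82, 94, 34]
Answer: row 4 of G^⊗3 = [88, 82, 94, 34]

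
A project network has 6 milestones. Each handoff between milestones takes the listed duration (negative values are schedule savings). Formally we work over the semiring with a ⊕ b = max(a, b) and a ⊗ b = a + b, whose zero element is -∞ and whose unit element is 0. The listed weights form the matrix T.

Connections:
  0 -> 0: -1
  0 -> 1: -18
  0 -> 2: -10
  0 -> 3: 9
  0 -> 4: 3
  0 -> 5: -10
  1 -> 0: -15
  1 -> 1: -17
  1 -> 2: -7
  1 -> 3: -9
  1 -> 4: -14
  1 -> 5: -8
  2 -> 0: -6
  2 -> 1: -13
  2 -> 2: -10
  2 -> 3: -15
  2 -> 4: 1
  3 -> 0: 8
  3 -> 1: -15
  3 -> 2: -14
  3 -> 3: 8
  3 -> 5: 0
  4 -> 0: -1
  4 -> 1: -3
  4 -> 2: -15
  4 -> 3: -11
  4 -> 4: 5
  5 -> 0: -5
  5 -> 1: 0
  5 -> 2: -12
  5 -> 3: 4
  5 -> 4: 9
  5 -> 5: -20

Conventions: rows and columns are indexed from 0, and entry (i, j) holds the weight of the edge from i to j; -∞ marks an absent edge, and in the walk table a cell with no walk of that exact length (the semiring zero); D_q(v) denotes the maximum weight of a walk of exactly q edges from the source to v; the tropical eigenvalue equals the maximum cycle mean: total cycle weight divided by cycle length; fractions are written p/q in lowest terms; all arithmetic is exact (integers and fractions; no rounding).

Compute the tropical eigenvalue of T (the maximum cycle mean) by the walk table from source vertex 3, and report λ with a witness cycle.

q=0: [-∞, -∞, -∞, 0, -∞, -∞]
q=1: [8, -15, -14, 8, -∞, 0]
q=2: [16, 0, -2, 17, 11, 8]
q=3: [25, 8, 6, 25, 19, 17]
q=4: [33, 17, 15, 34, 28, 25]
q=5: [42, 25, 23, 42, 36, 34]
q=6: [50, 34, 32, 51, 45, 42]
Optimal cycle mean attained by: cycle 0->3->0, total 9 + 8, length 2.
Answer: λ = 17/2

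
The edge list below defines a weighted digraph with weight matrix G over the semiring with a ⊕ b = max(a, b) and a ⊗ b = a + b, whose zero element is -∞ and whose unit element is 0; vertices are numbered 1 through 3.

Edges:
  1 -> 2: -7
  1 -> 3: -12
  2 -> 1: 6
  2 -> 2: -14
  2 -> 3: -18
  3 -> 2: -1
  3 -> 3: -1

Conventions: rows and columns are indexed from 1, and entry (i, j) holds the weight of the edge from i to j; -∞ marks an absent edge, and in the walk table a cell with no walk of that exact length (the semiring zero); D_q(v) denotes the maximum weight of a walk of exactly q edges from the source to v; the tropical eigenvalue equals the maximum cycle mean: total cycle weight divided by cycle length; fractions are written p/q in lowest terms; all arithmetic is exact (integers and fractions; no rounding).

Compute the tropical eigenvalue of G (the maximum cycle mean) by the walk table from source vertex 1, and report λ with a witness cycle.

q=0: [0, -∞, -∞]
q=1: [-∞, -7, -12]
q=2: [-1, -13, -13]
q=3: [-7, -8, -13]
Optimal cycle mean attained by: cycle 1->2->1, total (-7) + 6, length 2.
Answer: λ = -1/2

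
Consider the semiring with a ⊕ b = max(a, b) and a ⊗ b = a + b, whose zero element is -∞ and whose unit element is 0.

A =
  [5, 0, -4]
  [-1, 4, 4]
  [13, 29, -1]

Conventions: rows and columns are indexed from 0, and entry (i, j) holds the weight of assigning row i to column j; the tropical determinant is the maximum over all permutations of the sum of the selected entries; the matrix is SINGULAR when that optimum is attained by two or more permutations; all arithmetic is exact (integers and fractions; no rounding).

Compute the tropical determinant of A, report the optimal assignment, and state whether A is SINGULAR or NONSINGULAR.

σ = (0, 1, 2): 5 + 4 + (-1) = 8
σ = (0, 2, 1): 5 + 4 + 29 = 38
σ = (1, 0, 2): 0 + (-1) + (-1) = -2
σ = (1, 2, 0): 0 + 4 + 13 = 17
σ = (2, 0, 1): (-4) + (-1) + 29 = 24
σ = (2, 1, 0): (-4) + 4 + 13 = 13
Optimal value attained by: σ = (0, 2, 1).
Answer: det⊕(A) = 38; verdict: NONSINGULAR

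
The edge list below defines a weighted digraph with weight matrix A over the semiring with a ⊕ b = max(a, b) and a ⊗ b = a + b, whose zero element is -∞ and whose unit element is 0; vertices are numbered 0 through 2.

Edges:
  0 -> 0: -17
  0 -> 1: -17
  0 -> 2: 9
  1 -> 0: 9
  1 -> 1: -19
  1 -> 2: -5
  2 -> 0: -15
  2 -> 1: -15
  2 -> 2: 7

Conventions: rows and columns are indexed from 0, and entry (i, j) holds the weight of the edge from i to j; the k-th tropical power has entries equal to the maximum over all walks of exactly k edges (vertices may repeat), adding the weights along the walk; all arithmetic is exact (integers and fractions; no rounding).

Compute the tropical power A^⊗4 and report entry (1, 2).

A^⊗2:
  [-6, -6, 16]
  [-8, -8, 18]
  [-6, -8, 14]
A^⊗3:
  [3, 1, 23]
  [3, 3, 25]
  [1, -1, 21]
A^⊗4:
  [10, 8, 30]
  [12, 10, 32]
  [8, 6, 28]
Key observation: the optimum is the walk 1->0->2->2->2, with weight 9 + 9 + 7 + 7 = 32.
Optimal value attained by: walk 1->0->2->2->2.
Answer: (A^⊗4)[1][2] = 32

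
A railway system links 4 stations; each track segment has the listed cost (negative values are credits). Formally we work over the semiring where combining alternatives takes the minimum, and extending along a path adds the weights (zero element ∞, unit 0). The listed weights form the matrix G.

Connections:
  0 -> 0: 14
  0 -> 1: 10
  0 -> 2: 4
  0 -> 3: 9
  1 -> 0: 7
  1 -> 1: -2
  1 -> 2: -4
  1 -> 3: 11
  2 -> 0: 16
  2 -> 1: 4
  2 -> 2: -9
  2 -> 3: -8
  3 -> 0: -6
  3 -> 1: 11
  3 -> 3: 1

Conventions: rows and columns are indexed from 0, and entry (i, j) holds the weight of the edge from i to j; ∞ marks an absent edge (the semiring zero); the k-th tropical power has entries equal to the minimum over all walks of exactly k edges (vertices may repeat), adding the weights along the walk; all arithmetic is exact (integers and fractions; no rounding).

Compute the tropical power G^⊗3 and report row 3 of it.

G^⊗2:
  [3, 8, -5, -4]
  [5, -4, -13, -12]
  [-14, -5, -18, -17]
  [-5, 4, -2, 2]
G^⊗3:
  [-10, -1, -14, -13]
  [-18, -9, -22, -21]
  [-23, -14, -27, -26]
  [-4, 2, -11, -10]
Answer: row 3 of G^⊗3 = [-4, 2, -11, -10]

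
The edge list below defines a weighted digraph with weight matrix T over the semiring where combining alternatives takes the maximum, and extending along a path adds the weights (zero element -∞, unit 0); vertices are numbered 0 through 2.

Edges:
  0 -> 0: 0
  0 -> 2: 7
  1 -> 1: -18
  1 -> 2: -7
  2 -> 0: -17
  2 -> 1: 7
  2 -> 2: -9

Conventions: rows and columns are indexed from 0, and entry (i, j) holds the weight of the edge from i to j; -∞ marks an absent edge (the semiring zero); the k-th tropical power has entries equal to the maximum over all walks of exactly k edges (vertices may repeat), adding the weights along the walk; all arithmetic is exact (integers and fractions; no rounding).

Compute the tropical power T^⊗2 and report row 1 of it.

T^⊗2:
  [0, 14, 7]
  [-24, 0, -16]
  [-17, -2, 0]
Answer: row 1 of T^⊗2 = [-24, 0, -16]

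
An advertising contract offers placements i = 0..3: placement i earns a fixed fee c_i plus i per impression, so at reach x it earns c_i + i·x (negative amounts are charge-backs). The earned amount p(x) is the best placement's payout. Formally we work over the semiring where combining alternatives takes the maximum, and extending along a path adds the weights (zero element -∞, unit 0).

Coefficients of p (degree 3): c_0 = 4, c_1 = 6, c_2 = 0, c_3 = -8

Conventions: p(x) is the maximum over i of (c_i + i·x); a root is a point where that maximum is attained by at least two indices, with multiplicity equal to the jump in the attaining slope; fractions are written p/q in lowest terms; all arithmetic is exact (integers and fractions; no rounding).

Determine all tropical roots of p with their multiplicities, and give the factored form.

hull edge (i=0, c=4) to (i=1, c=6): slope 2, span 1
hull edge (i=1, c=6) to (i=2, c=0): slope -6, span 1
hull edge (i=2, c=0) to (i=3, c=-8): slope -8, span 1
Factored form: p(x) = -8 ⊗ (x ⊕ (-2)) ⊗ (x ⊕ 6) ⊗ (x ⊕ 8)
Answer: roots = -2 (mult 1), 6 (mult 1), 8 (mult 1)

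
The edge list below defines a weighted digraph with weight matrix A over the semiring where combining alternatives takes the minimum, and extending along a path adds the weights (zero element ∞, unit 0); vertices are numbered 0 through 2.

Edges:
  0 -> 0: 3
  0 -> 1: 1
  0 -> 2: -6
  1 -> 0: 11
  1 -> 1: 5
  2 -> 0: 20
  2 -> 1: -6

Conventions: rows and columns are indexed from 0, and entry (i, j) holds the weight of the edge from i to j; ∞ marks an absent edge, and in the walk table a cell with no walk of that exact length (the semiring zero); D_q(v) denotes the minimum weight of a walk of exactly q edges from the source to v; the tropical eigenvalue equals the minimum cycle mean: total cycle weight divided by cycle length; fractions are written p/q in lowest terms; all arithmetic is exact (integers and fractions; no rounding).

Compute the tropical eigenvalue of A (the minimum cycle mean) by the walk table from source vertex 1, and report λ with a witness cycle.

q=0: [∞, 0, ∞]
q=1: [11, 5, ∞]
q=2: [14, 10, 5]
q=3: [17, -1, 8]
Optimal cycle mean attained by: cycle 0->2->1->0, total (-6) + (-6) + 11, length 3.
Answer: λ = -1/3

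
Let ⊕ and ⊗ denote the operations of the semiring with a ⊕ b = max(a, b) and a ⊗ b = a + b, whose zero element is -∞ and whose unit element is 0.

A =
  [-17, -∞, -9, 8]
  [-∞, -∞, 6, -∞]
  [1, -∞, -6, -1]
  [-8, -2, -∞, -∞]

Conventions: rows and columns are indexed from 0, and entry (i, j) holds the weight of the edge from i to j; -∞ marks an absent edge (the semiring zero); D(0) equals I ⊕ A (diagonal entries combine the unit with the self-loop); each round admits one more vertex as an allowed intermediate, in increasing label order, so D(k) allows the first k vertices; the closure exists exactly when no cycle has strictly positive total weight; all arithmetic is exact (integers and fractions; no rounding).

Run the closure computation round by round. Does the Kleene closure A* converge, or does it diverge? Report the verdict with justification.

D(0):
  [0, -∞, -9, 8]
  [-∞, 0, 6, -∞]
  [1, -∞, 0, -1]
  [-8, -2, -∞, 0]
D(1):
  [0, -∞, -9, 8]
  [-∞, 0, 6, -∞]
  [1, -∞, 0, 9]
  [-8, -2, -17, 0]
D(2):
  [0, -∞, -9, 8]
  [-∞, 0, 6, -∞]
  [1, -∞, 0, 9]
  [-8, -2, 4, 0]
Detection: at round 3, diagonal entry (3, 3) turns strictly positive.
Key observation: the cycle 3->1->2->0->3 has total weight (-2) + 6 + 1 + 8, which is strictly positive.
Answer: DIVERGES — positive cycle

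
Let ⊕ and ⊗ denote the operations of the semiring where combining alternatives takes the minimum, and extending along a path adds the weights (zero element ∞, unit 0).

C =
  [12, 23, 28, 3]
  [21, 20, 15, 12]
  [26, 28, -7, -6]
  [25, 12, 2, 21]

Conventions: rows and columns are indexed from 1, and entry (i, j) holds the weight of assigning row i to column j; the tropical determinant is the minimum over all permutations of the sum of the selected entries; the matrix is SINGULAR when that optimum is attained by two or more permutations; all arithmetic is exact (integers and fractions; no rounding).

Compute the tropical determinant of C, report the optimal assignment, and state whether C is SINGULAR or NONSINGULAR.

σ = (1, 2, 3, 4): 12 + 20 + (-7) + 21 = 46
σ = (1, 2, 4, 3): 12 + 20 + (-6) + 2 = 28
σ = (1, 3, 2, 4): 12 + 15 + 28 + 21 = 76
σ = (1, 3, 4, 2): 12 + 15 + (-6) + 12 = 33
σ = (1, 4, 2, 3): 12 + 12 + 28 + 2 = 54
σ = (1, 4, 3, 2): 12 + 12 + (-7) + 12 = 29
σ = (2, 1, 3, 4): 23 + 21 + (-7) + 21 = 58
σ = (2, 1, 4, 3): 23 + 21 + (-6) + 2 = 40
σ = (2, 3, 1, 4): 23 + 15 + 26 + 21 = 85
σ = (2, 3, 4, 1): 23 + 15 + (-6) + 25 = 57
σ = (2, 4, 1, 3): 23 + 12 + 26 + 2 = 63
σ = (2, 4, 3, 1): 23 + 12 + (-7) + 25 = 53
σ = (3, 1, 2, 4): 28 + 21 + 28 + 21 = 98
σ = (3, 1, 4, 2): 28 + 21 + (-6) + 12 = 55
σ = (3, 2, 1, 4): 28 + 20 + 26 + 21 = 95
σ = (3, 2, 4, 1): 28 + 20 + (-6) + 25 = 67
σ = (3, 4, 1, 2): 28 + 12 + 26 + 12 = 78
σ = (3, 4, 2, 1): 28 + 12 + 28 + 25 = 93
σ = (4, 1, 2, 3): 3 + 21 + 28 + 2 = 54
σ = (4, 1, 3, 2): 3 + 21 + (-7) + 12 = 29
σ = (4, 2, 1, 3): 3 + 20 + 26 + 2 = 51
σ = (4, 2, 3, 1): 3 + 20 + (-7) + 25 = 41
σ = (4, 3, 1, 2): 3 + 15 + 26 + 12 = 56
σ = (4, 3, 2, 1): 3 + 15 + 28 + 25 = 71
Optimal value attained by: σ = (1, 2, 4, 3).
Answer: det⊕(C) = 28; verdict: NONSINGULAR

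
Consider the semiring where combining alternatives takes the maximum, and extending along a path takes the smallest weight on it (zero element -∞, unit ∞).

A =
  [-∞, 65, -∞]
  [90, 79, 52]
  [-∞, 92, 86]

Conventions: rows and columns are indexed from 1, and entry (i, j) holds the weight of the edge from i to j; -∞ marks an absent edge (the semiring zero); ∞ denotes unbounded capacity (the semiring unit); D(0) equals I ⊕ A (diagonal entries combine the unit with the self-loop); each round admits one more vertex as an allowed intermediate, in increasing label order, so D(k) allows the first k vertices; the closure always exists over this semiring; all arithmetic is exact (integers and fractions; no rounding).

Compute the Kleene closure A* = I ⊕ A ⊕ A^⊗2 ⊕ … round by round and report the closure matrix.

D(0):
  [∞, 65, -∞]
  [90, ∞, 52]
  [-∞, 92, ∞]
D(1):
  [∞, 65, -∞]
  [90, ∞, 52]
  [-∞, 92, ∞]
D(2):
  [∞, 65, 52]
  [90, ∞, 52]
  [90, 92, ∞]
D(3):
  [∞, 65, 52]
  [90, ∞, 52]
  [90, 92, ∞]
Answer: A* = [[∞, 65, 52], [90, ∞, 52], [90, 92, ∞]]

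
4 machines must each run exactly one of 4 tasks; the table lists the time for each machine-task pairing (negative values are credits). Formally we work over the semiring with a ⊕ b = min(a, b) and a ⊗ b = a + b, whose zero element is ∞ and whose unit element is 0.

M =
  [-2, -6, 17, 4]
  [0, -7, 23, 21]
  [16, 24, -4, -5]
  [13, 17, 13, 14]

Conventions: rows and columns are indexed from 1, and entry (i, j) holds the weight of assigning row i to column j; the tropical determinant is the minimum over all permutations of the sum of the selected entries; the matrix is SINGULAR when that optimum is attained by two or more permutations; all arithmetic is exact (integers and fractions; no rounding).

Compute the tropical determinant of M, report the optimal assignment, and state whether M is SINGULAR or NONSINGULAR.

σ = (1, 2, 3, 4): (-2) + (-7) + (-4) + 14 = 1
σ = (1, 2, 4, 3): (-2) + (-7) + (-5) + 13 = -1
σ = (1, 3, 2, 4): (-2) + 23 + 24 + 14 = 59
σ = (1, 3, 4, 2): (-2) + 23 + (-5) + 17 = 33
σ = (1, 4, 2, 3): (-2) + 21 + 24 + 13 = 56
σ = (1, 4, 3, 2): (-2) + 21 + (-4) + 17 = 32
σ = (2, 1, 3, 4): (-6) + 0 + (-4) + 14 = 4
σ = (2, 1, 4, 3): (-6) + 0 + (-5) + 13 = 2
σ = (2, 3, 1, 4): (-6) + 23 + 16 + 14 = 47
σ = (2, 3, 4, 1): (-6) + 23 + (-5) + 13 = 25
σ = (2, 4, 1, 3): (-6) + 21 + 16 + 13 = 44
σ = (2, 4, 3, 1): (-6) + 21 + (-4) + 13 = 24
σ = (3, 1, 2, 4): 17 + 0 + 24 + 14 = 55
σ = (3, 1, 4, 2): 17 + 0 + (-5) + 17 = 29
σ = (3, 2, 1, 4): 17 + (-7) + 16 + 14 = 40
σ = (3, 2, 4, 1): 17 + (-7) + (-5) + 13 = 18
σ = (3, 4, 1, 2): 17 + 21 + 16 + 17 = 71
σ = (3, 4, 2, 1): 17 + 21 + 24 + 13 = 75
σ = (4, 1, 2, 3): 4 + 0 + 24 + 13 = 41
σ = (4, 1, 3, 2): 4 + 0 + (-4) + 17 = 17
σ = (4, 2, 1, 3): 4 + (-7) + 16 + 13 = 26
σ = (4, 2, 3, 1): 4 + (-7) + (-4) + 13 = 6
σ = (4, 3, 1, 2): 4 + 23 + 16 + 17 = 60
σ = (4, 3, 2, 1): 4 + 23 + 24 + 13 = 64
Optimal value attained by: σ = (1, 2, 4, 3).
Answer: det⊕(M) = -1; verdict: NONSINGULAR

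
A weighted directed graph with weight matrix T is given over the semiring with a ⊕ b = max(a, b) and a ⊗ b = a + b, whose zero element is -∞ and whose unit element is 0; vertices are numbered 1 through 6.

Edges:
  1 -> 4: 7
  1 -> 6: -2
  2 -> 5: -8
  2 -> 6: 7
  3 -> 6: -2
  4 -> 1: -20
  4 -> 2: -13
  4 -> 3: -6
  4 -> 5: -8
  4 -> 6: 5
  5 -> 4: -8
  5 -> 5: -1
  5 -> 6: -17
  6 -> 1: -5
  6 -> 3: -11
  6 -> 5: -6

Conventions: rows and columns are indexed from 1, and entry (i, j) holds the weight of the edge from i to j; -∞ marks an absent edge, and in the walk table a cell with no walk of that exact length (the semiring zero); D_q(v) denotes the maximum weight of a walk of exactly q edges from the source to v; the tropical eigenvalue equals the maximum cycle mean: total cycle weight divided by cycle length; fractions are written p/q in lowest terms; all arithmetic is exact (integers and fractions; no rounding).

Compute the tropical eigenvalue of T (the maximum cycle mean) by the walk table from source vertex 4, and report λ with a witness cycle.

q=0: [-∞, -∞, -∞, 0, -∞, -∞]
q=1: [-20, -13, -6, -∞, -8, 5]
q=2: [0, -∞, -6, -13, -1, -6]
q=3: [-11, -26, -17, 7, -2, -2]
q=4: [-7, -6, 1, -4, -1, 12]
q=5: [7, -17, 1, 0, 6, 1]
q=6: [-4, -13, -6, 14, 5, 5]
Optimal cycle mean attained by: cycle 1->4->6->1, total 7 + 5 + (-5), length 3.
Answer: λ = 7/3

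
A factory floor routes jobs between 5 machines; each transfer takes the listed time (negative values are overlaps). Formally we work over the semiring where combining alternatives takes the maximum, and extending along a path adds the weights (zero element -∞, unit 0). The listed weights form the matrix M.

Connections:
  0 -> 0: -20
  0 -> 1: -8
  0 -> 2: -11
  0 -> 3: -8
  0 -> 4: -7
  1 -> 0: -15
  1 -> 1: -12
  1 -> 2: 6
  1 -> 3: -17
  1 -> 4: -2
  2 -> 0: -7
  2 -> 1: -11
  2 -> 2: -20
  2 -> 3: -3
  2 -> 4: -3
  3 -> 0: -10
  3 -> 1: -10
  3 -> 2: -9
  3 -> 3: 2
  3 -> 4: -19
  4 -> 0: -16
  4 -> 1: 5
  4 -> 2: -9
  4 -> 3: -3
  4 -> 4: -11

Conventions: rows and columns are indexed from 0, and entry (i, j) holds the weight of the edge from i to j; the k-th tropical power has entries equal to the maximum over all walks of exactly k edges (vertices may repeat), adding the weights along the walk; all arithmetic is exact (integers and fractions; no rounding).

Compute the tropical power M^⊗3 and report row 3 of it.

M^⊗2:
  [-18, -2, -2, -6, -10]
  [-1, 3, -6, 3, 3]
  [-13, 2, -5, -1, -13]
  [-8, -8, -4, 4, -12]
  [-10, -6, 11, -1, 3]
M^⊗3:
  [-9, -5, 4, -4, -4]
  [-7, 8, 9, 5, 1]
  [-11, -8, 8, 1, 0]
  [-6, -6, -2, 6, -7]
  [4, 8, 0, 8, 8]
Answer: row 3 of M^⊗3 = [-6, -6, -2, 6, -7]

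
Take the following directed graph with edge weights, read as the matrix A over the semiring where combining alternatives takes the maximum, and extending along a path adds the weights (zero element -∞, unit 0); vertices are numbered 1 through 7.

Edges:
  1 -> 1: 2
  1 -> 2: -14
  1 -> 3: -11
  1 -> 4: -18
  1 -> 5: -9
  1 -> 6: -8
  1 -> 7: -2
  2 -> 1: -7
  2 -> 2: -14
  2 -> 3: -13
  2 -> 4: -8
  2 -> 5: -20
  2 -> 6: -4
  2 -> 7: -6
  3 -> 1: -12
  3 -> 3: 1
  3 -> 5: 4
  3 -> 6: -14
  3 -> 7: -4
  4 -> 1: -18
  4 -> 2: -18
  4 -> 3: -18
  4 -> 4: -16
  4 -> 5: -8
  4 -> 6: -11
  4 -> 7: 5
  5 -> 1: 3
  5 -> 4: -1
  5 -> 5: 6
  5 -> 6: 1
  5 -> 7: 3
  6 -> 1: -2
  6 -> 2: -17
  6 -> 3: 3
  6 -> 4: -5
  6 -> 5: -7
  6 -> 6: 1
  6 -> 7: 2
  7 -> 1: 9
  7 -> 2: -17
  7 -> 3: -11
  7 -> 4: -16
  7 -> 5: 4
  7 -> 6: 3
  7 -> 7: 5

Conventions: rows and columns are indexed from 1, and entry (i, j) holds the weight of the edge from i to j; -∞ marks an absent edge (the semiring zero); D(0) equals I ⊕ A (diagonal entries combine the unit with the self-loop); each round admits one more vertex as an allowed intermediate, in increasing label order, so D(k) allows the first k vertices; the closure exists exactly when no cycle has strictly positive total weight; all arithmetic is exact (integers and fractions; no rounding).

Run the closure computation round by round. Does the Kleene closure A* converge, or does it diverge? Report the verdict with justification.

Detection: at round 0, diagonal entry (1, 1) turns strictly positive.
Key observation: the cycle 1->1 has total weight 2, which is strictly positive.
Answer: DIVERGES — positive cycle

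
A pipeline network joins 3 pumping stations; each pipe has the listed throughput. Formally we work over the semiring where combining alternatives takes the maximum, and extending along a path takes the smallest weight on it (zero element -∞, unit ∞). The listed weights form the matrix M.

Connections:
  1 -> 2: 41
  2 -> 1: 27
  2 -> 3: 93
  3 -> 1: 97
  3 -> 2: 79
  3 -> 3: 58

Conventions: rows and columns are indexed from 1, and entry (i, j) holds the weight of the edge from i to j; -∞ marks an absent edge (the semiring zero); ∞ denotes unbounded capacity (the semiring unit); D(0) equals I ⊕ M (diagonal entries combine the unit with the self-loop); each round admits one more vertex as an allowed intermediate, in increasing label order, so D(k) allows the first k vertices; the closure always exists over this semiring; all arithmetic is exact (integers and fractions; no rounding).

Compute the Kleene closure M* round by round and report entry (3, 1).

D(0):
  [∞, 41, -∞]
  [27, ∞, 93]
  [97, 79, ∞]
D(1):
  [∞, 41, -∞]
  [27, ∞, 93]
  [97, 79, ∞]
D(2):
  [∞, 41, 41]
  [27, ∞, 93]
  [97, 79, ∞]
D(3):
  [∞, 41, 41]
  [93, ∞, 93]
  [97, 79, ∞]
Answer: M*[3][1] = 97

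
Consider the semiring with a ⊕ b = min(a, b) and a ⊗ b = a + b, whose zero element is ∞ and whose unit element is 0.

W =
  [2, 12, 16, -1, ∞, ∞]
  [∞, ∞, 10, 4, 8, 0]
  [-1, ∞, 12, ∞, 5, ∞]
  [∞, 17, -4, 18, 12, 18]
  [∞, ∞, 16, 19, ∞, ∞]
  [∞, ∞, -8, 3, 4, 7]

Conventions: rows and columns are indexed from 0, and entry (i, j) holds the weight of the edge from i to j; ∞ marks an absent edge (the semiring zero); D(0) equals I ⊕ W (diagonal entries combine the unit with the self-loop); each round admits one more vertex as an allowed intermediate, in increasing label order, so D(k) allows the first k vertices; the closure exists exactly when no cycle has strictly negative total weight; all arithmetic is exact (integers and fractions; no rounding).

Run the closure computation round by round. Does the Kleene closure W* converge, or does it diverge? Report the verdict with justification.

D(0):
  [0, 12, 16, -1, ∞, ∞]
  [∞, 0, 10, 4, 8, 0]
  [-1, ∞, 0, ∞, 5, ∞]
  [∞, 17, -4, 0, 12, 18]
  [∞, ∞, 16, 19, 0, ∞]
  [∞, ∞, -8, 3, 4, 0]
D(1):
  [0, 12, 16, -1, ∞, ∞]
  [∞, 0, 10, 4, 8, 0]
  [-1, 11, 0, -2, 5, ∞]
  [∞, 17, -4, 0, 12, 18]
  [∞, ∞, 16, 19, 0, ∞]
  [∞, ∞, -8, 3, 4, 0]
D(2):
  [0, 12, 16, -1, 20, 12]
  [∞, 0, 10, 4, 8, 0]
  [-1, 11, 0, -2, 5, 11]
  [∞, 17, -4, 0, 12, 17]
  [∞, ∞, 16, 19, 0, ∞]
  [∞, ∞, -8, 3, 4, 0]
Detection: at round 3, diagonal entry (3, 3) turns strictly negative.
Key observation: the cycle 3->2->0->3 has total weight (-4) + (-1) + (-1), which is strictly negative.
Answer: DIVERGES — negative cycle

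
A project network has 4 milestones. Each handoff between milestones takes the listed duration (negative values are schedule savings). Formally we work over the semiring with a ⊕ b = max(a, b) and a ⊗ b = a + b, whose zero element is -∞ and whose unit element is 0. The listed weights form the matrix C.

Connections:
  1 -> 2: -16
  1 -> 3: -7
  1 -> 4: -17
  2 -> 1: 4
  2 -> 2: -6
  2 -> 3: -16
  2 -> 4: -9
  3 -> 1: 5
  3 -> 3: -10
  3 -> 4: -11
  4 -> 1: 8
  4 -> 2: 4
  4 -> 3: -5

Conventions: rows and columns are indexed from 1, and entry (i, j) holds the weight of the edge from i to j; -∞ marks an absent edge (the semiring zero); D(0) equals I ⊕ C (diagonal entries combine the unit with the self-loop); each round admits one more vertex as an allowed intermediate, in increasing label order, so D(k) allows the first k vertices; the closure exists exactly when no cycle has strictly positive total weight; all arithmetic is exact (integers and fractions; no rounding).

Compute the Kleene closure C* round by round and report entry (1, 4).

D(0):
  [0, -16, -7, -17]
  [4, 0, -16, -9]
  [5, -∞, 0, -11]
  [8, 4, -5, 0]
D(1):
  [0, -16, -7, -17]
  [4, 0, -3, -9]
  [5, -11, 0, -11]
  [8, 4, 1, 0]
D(2):
  [0, -16, -7, -17]
  [4, 0, -3, -9]
  [5, -11, 0, -11]
  [8, 4, 1, 0]
D(3):
  [0, -16, -7, -17]
  [4, 0, -3, -9]
  [5, -11, 0, -11]
  [8, 4, 1, 0]
D(4):
  [0, -13, -7, -17]
  [4, 0, -3, -9]
  [5, -7, 0, -11]
  [8, 4, 1, 0]
Answer: C*[1][4] = -17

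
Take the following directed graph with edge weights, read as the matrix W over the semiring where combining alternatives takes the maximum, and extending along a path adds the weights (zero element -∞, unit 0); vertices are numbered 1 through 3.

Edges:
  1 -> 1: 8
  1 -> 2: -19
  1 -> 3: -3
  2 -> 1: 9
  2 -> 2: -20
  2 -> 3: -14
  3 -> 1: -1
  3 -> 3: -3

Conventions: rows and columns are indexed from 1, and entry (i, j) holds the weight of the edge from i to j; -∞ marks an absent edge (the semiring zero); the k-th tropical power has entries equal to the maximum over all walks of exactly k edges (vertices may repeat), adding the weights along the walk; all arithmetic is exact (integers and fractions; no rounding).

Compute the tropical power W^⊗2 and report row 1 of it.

W^⊗2:
  [16, -11, 5]
  [17, -10, 6]
  [7, -20, -4]
Answer: row 1 of W^⊗2 = [16, -11, 5]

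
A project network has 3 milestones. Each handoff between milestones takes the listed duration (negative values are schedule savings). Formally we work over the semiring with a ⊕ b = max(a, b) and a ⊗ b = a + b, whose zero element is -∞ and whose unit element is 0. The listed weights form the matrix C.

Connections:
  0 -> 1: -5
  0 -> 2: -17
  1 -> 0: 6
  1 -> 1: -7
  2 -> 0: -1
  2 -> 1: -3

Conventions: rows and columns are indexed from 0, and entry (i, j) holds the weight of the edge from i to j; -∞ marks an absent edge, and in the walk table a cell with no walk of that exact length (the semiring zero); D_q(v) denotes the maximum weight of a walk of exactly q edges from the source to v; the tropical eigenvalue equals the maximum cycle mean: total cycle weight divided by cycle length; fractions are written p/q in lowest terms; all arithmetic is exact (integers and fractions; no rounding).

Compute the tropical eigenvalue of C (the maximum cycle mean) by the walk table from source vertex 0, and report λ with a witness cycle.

q=0: [0, -∞, -∞]
q=1: [-∞, -5, -17]
q=2: [1, -12, -∞]
q=3: [-6, -4, -16]
Optimal cycle mean attained by: cycle 0->1->0, total (-5) + 6, length 2.
Answer: λ = 1/2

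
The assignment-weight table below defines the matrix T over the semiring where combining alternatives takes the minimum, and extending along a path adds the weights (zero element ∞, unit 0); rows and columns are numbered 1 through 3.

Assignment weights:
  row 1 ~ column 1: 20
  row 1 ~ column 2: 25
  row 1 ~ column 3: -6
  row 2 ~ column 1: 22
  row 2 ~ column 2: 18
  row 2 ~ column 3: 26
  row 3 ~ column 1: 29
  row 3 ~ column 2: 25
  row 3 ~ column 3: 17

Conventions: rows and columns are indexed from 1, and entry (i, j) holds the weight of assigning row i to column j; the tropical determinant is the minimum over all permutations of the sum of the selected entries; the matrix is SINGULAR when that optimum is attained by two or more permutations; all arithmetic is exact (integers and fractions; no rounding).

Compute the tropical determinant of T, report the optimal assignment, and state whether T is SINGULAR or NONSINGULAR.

σ = (1, 2, 3): 20 + 18 + 17 = 55
σ = (1, 3, 2): 20 + 26 + 25 = 71
σ = (2, 1, 3): 25 + 22 + 17 = 64
σ = (2, 3, 1): 25 + 26 + 29 = 80
σ = (3, 1, 2): (-6) + 22 + 25 = 41
σ = (3, 2, 1): (-6) + 18 + 29 = 41
Optimal value attained by: σ = (3, 1, 2).
Answer: det⊕(T) = 41; verdict: SINGULAR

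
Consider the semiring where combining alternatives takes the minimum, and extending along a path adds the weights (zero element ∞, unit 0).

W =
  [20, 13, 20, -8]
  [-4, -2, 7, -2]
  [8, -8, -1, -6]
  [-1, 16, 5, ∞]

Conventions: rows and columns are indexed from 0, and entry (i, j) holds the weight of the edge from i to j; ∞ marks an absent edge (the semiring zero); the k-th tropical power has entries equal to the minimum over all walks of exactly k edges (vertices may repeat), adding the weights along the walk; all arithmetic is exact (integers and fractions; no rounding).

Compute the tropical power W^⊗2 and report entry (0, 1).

W^⊗2:
  [-9, 8, -3, 11]
  [-6, -4, 3, -12]
  [-12, -10, -2, -10]
  [12, -3, 4, -9]
Key observation: the optimum is the walk 0->3->1, with weight (-8) + 16 = 8.
Optimal value attained by: walk 0->3->1.
Answer: (W^⊗2)[0][1] = 8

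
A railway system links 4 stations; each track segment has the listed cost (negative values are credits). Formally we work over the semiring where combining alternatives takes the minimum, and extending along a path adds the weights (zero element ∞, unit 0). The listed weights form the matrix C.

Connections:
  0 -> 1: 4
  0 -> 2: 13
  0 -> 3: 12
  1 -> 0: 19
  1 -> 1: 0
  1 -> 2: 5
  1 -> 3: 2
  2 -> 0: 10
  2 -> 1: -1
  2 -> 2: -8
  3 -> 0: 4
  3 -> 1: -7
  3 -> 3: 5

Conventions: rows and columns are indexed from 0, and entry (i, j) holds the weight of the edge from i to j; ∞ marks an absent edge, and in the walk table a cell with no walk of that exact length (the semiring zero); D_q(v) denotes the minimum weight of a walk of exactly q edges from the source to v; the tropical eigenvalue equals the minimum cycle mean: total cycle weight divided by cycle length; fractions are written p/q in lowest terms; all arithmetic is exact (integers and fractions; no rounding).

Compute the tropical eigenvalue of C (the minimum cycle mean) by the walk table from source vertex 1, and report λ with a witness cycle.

q=0: [∞, 0, ∞, ∞]
q=1: [19, 0, 5, 2]
q=2: [6, -5, -3, 2]
q=3: [6, -5, -11, -3]
q=4: [-1, -12, -19, -3]
Optimal cycle mean attained by: cycle 2->2, total (-8), length 1.
Answer: λ = -8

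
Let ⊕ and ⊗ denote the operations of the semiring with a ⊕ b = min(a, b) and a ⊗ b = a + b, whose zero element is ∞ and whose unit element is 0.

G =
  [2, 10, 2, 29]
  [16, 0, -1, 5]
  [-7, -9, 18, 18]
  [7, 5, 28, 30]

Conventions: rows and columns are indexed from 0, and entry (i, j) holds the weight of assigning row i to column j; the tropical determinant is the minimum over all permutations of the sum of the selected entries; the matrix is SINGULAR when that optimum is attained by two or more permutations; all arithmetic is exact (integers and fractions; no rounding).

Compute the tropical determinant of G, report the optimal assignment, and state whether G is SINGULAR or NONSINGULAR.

σ = (0, 1, 2, 3): 2 + 0 + 18 + 30 = 50
σ = (0, 1, 3, 2): 2 + 0 + 18 + 28 = 48
σ = (0, 2, 1, 3): 2 + (-1) + (-9) + 30 = 22
σ = (0, 2, 3, 1): 2 + (-1) + 18 + 5 = 24
σ = (0, 3, 1, 2): 2 + 5 + (-9) + 28 = 26
σ = (0, 3, 2, 1): 2 + 5 + 18 + 5 = 30
σ = (1, 0, 2, 3): 10 + 16 + 18 + 30 = 74
σ = (1, 0, 3, 2): 10 + 16 + 18 + 28 = 72
σ = (1, 2, 0, 3): 10 + (-1) + (-7) + 30 = 32
σ = (1, 2, 3, 0): 10 + (-1) + 18 + 7 = 34
σ = (1, 3, 0, 2): 10 + 5 + (-7) + 28 = 36
σ = (1, 3, 2, 0): 10 + 5 + 18 + 7 = 40
σ = (2, 0, 1, 3): 2 + 16 + (-9) + 30 = 39
σ = (2, 0, 3, 1): 2 + 16 + 18 + 5 = 41
σ = (2, 1, 0, 3): 2 + 0 + (-7) + 30 = 25
σ = (2, 1, 3, 0): 2 + 0 + 18 + 7 = 27
σ = (2, 3, 0, 1): 2 + 5 + (-7) + 5 = 5
σ = (2, 3, 1, 0): 2 + 5 + (-9) + 7 = 5
σ = (3, 0, 1, 2): 29 + 16 + (-9) + 28 = 64
σ = (3, 0, 2, 1): 29 + 16 + 18 + 5 = 68
σ = (3, 1, 0, 2): 29 + 0 + (-7) + 28 = 50
σ = (3, 1, 2, 0): 29 + 0 + 18 + 7 = 54
σ = (3, 2, 0, 1): 29 + (-1) + (-7) + 5 = 26
σ = (3, 2, 1, 0): 29 + (-1) + (-9) + 7 = 26
Optimal value attained by: σ = (2, 3, 0, 1).
Answer: det⊕(G) = 5; verdict: SINGULAR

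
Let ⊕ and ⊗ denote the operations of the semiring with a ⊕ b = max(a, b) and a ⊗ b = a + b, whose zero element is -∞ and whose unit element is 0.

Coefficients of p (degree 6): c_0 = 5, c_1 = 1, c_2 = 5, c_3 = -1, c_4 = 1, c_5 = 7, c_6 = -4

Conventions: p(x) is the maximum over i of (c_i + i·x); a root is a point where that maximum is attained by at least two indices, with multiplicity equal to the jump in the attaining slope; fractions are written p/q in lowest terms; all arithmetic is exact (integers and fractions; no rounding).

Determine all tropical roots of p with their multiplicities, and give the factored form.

hull edge (i=0, c=5) to (i=5, c=7): slope 2/5, span 5
hull edge (i=5, c=7) to (i=6, c=-4): slope -11, span 1
Factored form: p(x) = -4 ⊗ (x ⊕ (-2/5)) ⊗ (x ⊕ (-2/5)) ⊗ (x ⊕ (-2/5)) ⊗ (x ⊕ (-2/5)) ⊗ (x ⊕ (-2/5)) ⊗ (x ⊕ 11)
Answer: roots = -2/5 (mult 5), 11 (mult 1)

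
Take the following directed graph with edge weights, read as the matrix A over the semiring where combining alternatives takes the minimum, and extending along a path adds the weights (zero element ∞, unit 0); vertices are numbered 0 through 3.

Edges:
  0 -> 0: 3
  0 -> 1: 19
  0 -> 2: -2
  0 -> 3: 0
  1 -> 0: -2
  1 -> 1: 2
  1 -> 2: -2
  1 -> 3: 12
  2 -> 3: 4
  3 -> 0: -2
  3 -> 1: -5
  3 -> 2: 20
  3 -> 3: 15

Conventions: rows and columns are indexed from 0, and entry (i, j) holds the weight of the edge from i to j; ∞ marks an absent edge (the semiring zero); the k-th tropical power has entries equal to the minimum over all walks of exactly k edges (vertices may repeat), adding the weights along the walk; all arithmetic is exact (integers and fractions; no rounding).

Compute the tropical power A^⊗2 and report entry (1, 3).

A^⊗2:
  [-2, -5, 1, 2]
  [0, 4, -4, -2]
  [2, -1, 24, 19]
  [-7, -3, -7, -2]
Key observation: the optimum is the walk 1->0->3, with weight (-2) + 0 = -2.
Optimal value attained by: walk 1->0->3.
Answer: (A^⊗2)[1][3] = -2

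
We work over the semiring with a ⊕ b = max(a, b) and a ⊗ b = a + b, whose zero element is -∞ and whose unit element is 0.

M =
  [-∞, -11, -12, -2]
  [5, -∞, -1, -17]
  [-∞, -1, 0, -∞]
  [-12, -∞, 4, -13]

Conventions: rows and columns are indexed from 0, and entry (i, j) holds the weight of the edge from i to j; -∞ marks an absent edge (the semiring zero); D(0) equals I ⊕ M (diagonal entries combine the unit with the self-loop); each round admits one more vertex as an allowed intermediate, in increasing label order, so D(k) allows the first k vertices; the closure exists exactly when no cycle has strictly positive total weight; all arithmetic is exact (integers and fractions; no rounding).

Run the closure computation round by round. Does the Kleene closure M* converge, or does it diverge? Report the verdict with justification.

D(0):
  [0, -11, -12, -2]
  [5, 0, -1, -17]
  [-∞, -1, 0, -∞]
  [-12, -∞, 4, 0]
D(1):
  [0, -11, -12, -2]
  [5, 0, -1, 3]
  [-∞, -1, 0, -∞]
  [-12, -23, 4, 0]
D(2):
  [0, -11, -12, -2]
  [5, 0, -1, 3]
  [4, -1, 0, 2]
  [-12, -23, 4, 0]
Detection: at round 3, diagonal entry (3, 3) turns strictly positive.
Key observation: the cycle 3->2->1->0->3 has total weight 4 + (-1) + 5 + (-2), which is strictly positive.
Answer: DIVERGES — positive cycle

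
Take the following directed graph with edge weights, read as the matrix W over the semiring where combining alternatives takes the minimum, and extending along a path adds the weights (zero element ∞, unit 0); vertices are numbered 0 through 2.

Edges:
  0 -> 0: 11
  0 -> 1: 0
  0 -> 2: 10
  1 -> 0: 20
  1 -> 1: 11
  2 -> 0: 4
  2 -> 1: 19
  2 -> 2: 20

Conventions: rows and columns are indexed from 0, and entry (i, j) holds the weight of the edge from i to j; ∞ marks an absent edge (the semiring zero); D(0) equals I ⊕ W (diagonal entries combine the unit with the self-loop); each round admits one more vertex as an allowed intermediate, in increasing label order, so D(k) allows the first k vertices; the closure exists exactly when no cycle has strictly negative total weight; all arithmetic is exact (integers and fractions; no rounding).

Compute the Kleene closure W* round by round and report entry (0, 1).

D(0):
  [0, 0, 10]
  [20, 0, ∞]
  [4, 19, 0]
D(1):
  [0, 0, 10]
  [20, 0, 30]
  [4, 4, 0]
D(2):
  [0, 0, 10]
  [20, 0, 30]
  [4, 4, 0]
D(3):
  [0, 0, 10]
  [20, 0, 30]
  [4, 4, 0]
Answer: W*[0][1] = 0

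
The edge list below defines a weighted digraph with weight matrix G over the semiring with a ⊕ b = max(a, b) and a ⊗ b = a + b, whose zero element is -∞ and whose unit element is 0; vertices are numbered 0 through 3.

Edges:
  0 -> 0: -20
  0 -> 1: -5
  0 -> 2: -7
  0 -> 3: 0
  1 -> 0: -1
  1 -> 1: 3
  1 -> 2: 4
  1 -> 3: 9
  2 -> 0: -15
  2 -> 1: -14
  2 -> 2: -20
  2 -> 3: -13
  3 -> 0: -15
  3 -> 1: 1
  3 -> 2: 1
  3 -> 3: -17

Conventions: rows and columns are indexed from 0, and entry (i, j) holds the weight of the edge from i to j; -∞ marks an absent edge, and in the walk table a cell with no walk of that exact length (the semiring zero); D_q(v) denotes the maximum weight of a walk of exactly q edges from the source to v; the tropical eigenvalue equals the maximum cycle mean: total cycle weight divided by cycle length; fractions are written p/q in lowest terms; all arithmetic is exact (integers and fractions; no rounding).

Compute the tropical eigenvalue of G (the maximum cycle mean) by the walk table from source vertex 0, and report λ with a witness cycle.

q=0: [0, -∞, -∞, -∞]
q=1: [-20, -5, -7, 0]
q=2: [-6, 1, 1, 4]
q=3: [0, 5, 5, 10]
q=4: [4, 11, 11, 14]
Optimal cycle mean attained by: cycle 1->3->1, total 9 + 1, length 2.
Answer: λ = 5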